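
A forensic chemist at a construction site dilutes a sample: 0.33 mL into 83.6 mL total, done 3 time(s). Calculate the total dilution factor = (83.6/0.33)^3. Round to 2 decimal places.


Dilution factor calculation:
Single dilution = V_total / V_sample = 83.6 / 0.33 ≈ 253.333333
Number of dilutions = 3
Total DF = (83.6 / 0.33)^3 (full precision, rounded at the end) = 16258370.37

16258370.37


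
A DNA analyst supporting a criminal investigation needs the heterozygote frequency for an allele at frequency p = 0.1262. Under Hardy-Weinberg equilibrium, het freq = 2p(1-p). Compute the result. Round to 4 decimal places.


Hardy-Weinberg heterozygote frequency:
q = 1 - p = 1 - 0.1262 = 0.8738
2pq = 2 * 0.1262 * 0.8738 = 0.2205

0.2205


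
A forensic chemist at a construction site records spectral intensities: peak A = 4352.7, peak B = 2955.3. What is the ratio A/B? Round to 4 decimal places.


Spectral peak ratio:
Peak A = 4352.7 counts
Peak B = 2955.3 counts
Ratio = 4352.7 / 2955.3 = 1.4728

1.4728


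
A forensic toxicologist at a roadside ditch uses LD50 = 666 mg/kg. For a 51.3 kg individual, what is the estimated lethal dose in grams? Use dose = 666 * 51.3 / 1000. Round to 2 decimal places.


Lethal dose calculation:
Lethal dose = LD50 * body_weight / 1000
= 666 * 51.3 / 1000
= 34165.8 / 1000
= 34.17 g

34.17


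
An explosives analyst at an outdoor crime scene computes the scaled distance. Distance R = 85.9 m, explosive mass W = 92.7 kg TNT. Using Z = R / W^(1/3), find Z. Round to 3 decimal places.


Scaled distance calculation:
W^(1/3) = 92.7^(1/3) = 4.525778
Z = R / W^(1/3) = 85.9 / 4.525778
Z = 18.980 m/kg^(1/3)

18.980


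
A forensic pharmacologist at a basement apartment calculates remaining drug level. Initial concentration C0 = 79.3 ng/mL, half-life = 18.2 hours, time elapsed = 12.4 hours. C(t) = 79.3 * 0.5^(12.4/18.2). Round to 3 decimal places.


Drug concentration decay:
Number of half-lives = t / t_half = 12.4 / 18.2 = 0.681319
Decay factor = 0.5^0.681319 = 0.62359489
C(t) = 79.3 * 0.62359489 = 49.451 ng/mL

49.451


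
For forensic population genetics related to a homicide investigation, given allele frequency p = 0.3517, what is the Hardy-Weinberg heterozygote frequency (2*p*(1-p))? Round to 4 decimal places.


Hardy-Weinberg heterozygote frequency:
q = 1 - p = 1 - 0.3517 = 0.6483
2pq = 2 * 0.3517 * 0.6483 = 0.4560

0.4560


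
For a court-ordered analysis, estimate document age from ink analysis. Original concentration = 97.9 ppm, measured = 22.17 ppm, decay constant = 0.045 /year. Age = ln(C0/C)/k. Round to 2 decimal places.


Document age estimation:
C0/C = 97.9 / 22.17 = 4.415877
ln(C0/C) = 1.485206
t = 1.485206 / 0.045 = 33.00 years

33.00


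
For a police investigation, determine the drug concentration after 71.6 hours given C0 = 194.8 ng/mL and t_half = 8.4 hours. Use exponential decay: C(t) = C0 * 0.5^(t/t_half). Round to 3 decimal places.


Drug concentration decay:
Number of half-lives = t / t_half = 71.6 / 8.4 = 8.52381
Decay factor = 0.5^8.52381 = 0.00271692
C(t) = 194.8 * 0.00271692 = 0.529 ng/mL

0.529


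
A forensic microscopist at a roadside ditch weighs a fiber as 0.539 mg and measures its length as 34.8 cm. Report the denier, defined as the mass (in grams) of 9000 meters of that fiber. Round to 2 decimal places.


Denier calculation:
Mass in grams = 0.539 mg / 1000 = 0.000539 g
Length in meters = 34.8 cm / 100 = 0.348 m
Linear density = mass / length = 0.000539 / 0.348 = 0.00154885 g/m
Denier = (g/m) * 9000 = 0.00154885 * 9000 = 13.94

13.94


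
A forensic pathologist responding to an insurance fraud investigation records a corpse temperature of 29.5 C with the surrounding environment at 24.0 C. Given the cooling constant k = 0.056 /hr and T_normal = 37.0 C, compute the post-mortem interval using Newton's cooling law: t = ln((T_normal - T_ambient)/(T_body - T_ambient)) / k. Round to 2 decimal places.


Using Newton's law of cooling:
t = ln((T_normal - T_ambient) / (T_body - T_ambient)) / k
T_normal - T_ambient = 13.0
T_body - T_ambient = 5.5
Ratio = 2.363636
ln(ratio) = 0.860201
t = 0.860201 / 0.056 = 15.36 hours

15.36


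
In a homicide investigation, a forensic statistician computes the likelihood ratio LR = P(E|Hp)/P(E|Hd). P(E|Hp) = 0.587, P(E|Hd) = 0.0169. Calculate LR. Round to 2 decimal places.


Likelihood ratio calculation:
LR = P(E|Hp) / P(E|Hd)
LR = 0.587 / 0.0169
LR = 34.73

34.73


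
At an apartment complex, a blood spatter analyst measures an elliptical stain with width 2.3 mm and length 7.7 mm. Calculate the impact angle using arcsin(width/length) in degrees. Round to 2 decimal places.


Blood spatter impact angle calculation:
width / length = 2.3 / 7.7 = 0.298701
angle = arcsin(0.298701)
angle = 17.38 degrees

17.38


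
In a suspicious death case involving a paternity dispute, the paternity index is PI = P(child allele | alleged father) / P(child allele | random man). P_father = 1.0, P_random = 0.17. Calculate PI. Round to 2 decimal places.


Paternity Index calculation:
PI = P(allele|father) / P(allele|random)
PI = 1.0 / 0.17
PI = 5.88

5.88


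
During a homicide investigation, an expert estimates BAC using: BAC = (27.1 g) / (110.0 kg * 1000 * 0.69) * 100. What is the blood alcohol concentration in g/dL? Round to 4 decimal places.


Applying the Widmark formula:
BAC = (dose_g / (body_wt * 1000 * r)) * 100
Denominator = 110.0 * 1000 * 0.69 = 75900
BAC = (27.1 / 75900) * 100
BAC = 0.0357 g/dL

0.0357


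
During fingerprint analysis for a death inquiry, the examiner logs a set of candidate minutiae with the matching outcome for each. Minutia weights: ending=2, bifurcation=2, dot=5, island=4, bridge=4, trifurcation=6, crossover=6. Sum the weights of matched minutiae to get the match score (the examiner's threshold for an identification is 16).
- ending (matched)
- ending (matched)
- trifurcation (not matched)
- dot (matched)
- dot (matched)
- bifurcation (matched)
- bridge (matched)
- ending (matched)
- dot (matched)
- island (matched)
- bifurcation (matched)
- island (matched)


Weighted minutiae match score:
  ending: matched, +2 (running total 2)
  ending: matched, +2 (running total 4)
  trifurcation: not matched, +0
  dot: matched, +5 (running total 9)
  dot: matched, +5 (running total 14)
  bifurcation: matched, +2 (running total 16)
  bridge: matched, +4 (running total 20)
  ending: matched, +2 (running total 22)
  dot: matched, +5 (running total 27)
  island: matched, +4 (running total 31)
  bifurcation: matched, +2 (running total 33)
  island: matched, +4 (running total 37)
Total score = 37
Threshold = 16; verdict = identification

37


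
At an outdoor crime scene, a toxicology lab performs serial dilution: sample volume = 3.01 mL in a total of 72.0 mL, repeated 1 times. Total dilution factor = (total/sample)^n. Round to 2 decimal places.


Dilution factor calculation:
Single dilution = V_total / V_sample = 72.0 / 3.01 ≈ 23.920266
Number of dilutions = 1
Total DF = (72.0 / 3.01)^1 (full precision, rounded at the end) = 23.92

23.92


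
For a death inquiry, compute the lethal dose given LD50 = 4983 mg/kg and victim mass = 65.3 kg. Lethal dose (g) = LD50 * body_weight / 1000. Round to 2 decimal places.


Lethal dose calculation:
Lethal dose = LD50 * body_weight / 1000
= 4983 * 65.3 / 1000
= 325389.9 / 1000
= 325.39 g

325.39


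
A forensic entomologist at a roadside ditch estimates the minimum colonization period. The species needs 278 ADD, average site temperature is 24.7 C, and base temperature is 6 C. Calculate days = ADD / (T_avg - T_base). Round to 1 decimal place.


Insect development time:
Effective temperature = avg_temp - T_base = 24.7 - 6 = 18.7 C
Days = ADD / effective_temp = 278 / 18.7 = 14.9 days

14.9


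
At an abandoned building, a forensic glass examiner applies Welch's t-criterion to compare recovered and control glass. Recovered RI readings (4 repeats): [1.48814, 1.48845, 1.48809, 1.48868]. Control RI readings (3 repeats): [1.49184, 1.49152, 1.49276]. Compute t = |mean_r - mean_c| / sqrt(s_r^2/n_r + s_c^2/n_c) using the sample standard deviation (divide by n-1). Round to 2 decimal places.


Welch's t-criterion for glass RI comparison:
Recovered mean = sum / n_r = 5.95336 / 4 = 1.48834
Control mean = sum / n_c = 4.47612 / 3 = 1.49204
Recovered sample variance s_r^2 = 7.67333e-08
Control sample variance s_c^2 = 4.144e-07
Welch SE (unpooled) = sqrt(s_r^2/n_r + s_c^2/n_c) = sqrt(1.91833e-08 + 1.38133e-07) = sqrt(1.57316e-07) = 0.000396631
|mean_r - mean_c| = 0.0037
t = 0.0037 / 0.000396631 = 9.33

9.33


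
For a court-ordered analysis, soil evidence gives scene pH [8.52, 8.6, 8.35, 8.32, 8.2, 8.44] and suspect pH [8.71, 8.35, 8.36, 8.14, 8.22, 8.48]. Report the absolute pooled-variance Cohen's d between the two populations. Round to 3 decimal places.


Pooled-variance Cohen's d for soil pH comparison:
Scene mean = 50.43 / 6 = 8.405
Suspect mean = 50.26 / 6 = 8.376667
Scene sample variance s_s^2 = 0.02095
Suspect sample variance s_c^2 = 0.040667
Pooled variance = ((n_s-1)*s_s^2 + (n_c-1)*s_c^2) / (n_s + n_c - 2) = 0.030808
Pooled SD = sqrt(0.030808) = 0.175522
Mean difference = 0.028333
|d| = |0.028333| / 0.175522 = 0.161

0.161


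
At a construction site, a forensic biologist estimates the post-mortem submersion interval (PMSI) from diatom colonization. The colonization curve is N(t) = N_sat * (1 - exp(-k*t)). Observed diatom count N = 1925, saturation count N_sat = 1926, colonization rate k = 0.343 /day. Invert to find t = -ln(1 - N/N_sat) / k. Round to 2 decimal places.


PMSI from diatom colonization curve:
N / N_sat = 1925 / 1926 = 0.999481
1 - N/N_sat = 0.000519
ln(1 - N/N_sat) = -7.563607
t = -ln(1 - N/N_sat) / k = -(-7.563607) / 0.343 = 22.05 days

22.05


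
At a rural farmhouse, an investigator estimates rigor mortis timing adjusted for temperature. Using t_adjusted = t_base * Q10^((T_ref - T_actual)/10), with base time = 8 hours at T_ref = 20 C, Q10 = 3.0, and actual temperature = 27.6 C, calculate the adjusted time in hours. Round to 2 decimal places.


Rigor mortis time adjustment:
Exponent = (T_ref - T_actual) / 10 = (20 - 27.6) / 10 = -0.76
Q10 factor = 3.0^-0.76 = 0.4339
t_adjusted = 8 * 0.4339 = 3.47 hours

3.47


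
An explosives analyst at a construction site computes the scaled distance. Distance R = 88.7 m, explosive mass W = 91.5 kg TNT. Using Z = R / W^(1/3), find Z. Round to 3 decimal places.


Scaled distance calculation:
W^(1/3) = 91.5^(1/3) = 4.506164
Z = R / W^(1/3) = 88.7 / 4.506164
Z = 19.684 m/kg^(1/3)

19.684


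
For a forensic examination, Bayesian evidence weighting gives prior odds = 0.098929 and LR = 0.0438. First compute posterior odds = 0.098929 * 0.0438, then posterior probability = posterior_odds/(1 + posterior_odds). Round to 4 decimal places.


Bayesian evidence evaluation:
Posterior odds = prior_odds * LR = 0.098929 * 0.0438 = 0.00433309
Posterior probability = posterior_odds / (1 + posterior_odds)
= 0.00433309 / (1 + 0.00433309)
= 0.00433309 / 1.00433309
= 0.0043

0.0043


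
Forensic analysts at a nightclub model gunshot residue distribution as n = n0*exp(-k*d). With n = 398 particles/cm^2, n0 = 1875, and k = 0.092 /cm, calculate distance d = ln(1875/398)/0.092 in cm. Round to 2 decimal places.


GSR distance calculation:
n0/n = 1875 / 398 = 4.711055
ln(n0/n) = 1.549912
d = 1.549912 / 0.092 = 16.85 cm

16.85


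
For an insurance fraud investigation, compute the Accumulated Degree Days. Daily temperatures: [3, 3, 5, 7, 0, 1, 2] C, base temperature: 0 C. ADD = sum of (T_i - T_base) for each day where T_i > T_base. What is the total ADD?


Computing ADD day by day:
Day 1: max(0, 3 - 0) = 3
Day 2: max(0, 3 - 0) = 3
Day 3: max(0, 5 - 0) = 5
Day 4: max(0, 7 - 0) = 7
Day 5: max(0, 0 - 0) = 0
Day 6: max(0, 1 - 0) = 1
Day 7: max(0, 2 - 0) = 2
Total ADD = 21

21


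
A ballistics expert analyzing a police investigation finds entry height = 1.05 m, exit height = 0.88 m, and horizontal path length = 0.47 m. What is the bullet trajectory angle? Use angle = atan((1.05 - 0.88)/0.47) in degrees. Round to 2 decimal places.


Bullet trajectory angle:
Height difference = 1.05 - 0.88 = 0.17 m
angle = atan(0.17 / 0.47)
angle = atan(0.361702)
angle = 19.89 degrees

19.89


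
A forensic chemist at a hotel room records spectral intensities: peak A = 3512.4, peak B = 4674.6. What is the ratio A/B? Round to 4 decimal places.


Spectral peak ratio:
Peak A = 3512.4 counts
Peak B = 4674.6 counts
Ratio = 3512.4 / 4674.6 = 0.7514

0.7514


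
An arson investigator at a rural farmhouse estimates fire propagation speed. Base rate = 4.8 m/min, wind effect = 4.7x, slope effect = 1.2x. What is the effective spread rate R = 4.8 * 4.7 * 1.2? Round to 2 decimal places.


Fire spread rate calculation:
R = R0 * wind_factor * slope_factor
= 4.8 * 4.7 * 1.2
= 22.56 * 1.2
= 27.07 m/min

27.07


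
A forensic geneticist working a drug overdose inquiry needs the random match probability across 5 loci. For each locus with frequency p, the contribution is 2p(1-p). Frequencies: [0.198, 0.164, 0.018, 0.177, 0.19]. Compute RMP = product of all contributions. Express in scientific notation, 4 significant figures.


Computing RMP for 5 loci:
Locus 1: 2 * 0.198 * 0.802 = 0.317592
Locus 2: 2 * 0.164 * 0.836 = 0.274208
Locus 3: 2 * 0.018 * 0.982 = 0.035352
Locus 4: 2 * 0.177 * 0.823 = 0.291342
Locus 5: 2 * 0.19 * 0.81 = 0.3078
RMP = 2.761e-04

2.761e-04


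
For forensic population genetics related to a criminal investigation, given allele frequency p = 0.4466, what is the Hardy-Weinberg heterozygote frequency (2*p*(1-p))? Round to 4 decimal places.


Hardy-Weinberg heterozygote frequency:
q = 1 - p = 1 - 0.4466 = 0.5534
2pq = 2 * 0.4466 * 0.5534 = 0.4943

0.4943


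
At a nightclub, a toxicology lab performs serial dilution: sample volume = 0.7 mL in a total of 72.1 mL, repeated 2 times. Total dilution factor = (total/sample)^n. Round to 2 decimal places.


Dilution factor calculation:
Single dilution = V_total / V_sample = 72.1 / 0.7 ≈ 103
Number of dilutions = 2
Total DF = (72.1 / 0.7)^2 (full precision, rounded at the end) = 10609.00

10609.00


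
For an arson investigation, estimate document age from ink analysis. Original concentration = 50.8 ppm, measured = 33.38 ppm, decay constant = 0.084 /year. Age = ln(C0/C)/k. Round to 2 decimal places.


Document age estimation:
C0/C = 50.8 / 33.38 = 1.521869
ln(C0/C) = 0.419939
t = 0.419939 / 0.084 = 5.00 years

5.00


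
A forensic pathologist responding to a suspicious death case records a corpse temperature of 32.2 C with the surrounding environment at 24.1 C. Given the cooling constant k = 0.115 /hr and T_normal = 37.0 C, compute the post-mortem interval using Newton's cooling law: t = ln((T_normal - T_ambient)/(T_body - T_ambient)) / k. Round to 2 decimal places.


Using Newton's law of cooling:
t = ln((T_normal - T_ambient) / (T_body - T_ambient)) / k
T_normal - T_ambient = 12.9
T_body - T_ambient = 8.1
Ratio = 1.592593
ln(ratio) = 0.465364
t = 0.465364 / 0.115 = 4.05 hours

4.05


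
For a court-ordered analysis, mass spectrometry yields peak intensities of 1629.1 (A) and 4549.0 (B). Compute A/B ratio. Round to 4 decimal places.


Spectral peak ratio:
Peak A = 1629.1 counts
Peak B = 4549.0 counts
Ratio = 1629.1 / 4549.0 = 0.3581

0.3581


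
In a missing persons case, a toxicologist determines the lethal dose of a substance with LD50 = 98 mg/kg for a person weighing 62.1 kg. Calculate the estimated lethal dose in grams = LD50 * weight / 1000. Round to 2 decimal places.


Lethal dose calculation:
Lethal dose = LD50 * body_weight / 1000
= 98 * 62.1 / 1000
= 6085.8 / 1000
= 6.09 g

6.09


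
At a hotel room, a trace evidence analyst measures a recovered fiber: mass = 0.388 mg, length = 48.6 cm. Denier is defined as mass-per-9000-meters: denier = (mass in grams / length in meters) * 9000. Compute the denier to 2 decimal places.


Denier calculation:
Mass in grams = 0.388 mg / 1000 = 0.000388 g
Length in meters = 48.6 cm / 100 = 0.486 m
Linear density = mass / length = 0.000388 / 0.486 = 0.00079835 g/m
Denier = (g/m) * 9000 = 0.00079835 * 9000 = 7.19

7.19


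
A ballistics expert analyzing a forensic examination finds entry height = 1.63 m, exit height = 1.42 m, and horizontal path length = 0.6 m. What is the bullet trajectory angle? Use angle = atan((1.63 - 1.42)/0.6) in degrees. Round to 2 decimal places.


Bullet trajectory angle:
Height difference = 1.63 - 1.42 = 0.21 m
angle = atan(0.21 / 0.6)
angle = atan(0.35)
angle = 19.29 degrees

19.29


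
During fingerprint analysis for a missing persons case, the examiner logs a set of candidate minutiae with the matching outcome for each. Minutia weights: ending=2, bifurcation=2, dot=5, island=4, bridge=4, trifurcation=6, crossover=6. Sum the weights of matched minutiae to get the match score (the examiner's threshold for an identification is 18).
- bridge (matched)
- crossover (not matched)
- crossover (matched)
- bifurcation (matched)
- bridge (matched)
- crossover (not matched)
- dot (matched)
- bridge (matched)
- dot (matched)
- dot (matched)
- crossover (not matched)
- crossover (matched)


Weighted minutiae match score:
  bridge: matched, +4 (running total 4)
  crossover: not matched, +0
  crossover: matched, +6 (running total 10)
  bifurcation: matched, +2 (running total 12)
  bridge: matched, +4 (running total 16)
  crossover: not matched, +0
  dot: matched, +5 (running total 21)
  bridge: matched, +4 (running total 25)
  dot: matched, +5 (running total 30)
  dot: matched, +5 (running total 35)
  crossover: not matched, +0
  crossover: matched, +6 (running total 41)
Total score = 41
Threshold = 18; verdict = identification

41


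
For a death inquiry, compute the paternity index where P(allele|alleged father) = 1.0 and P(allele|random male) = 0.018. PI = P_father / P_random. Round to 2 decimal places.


Paternity Index calculation:
PI = P(allele|father) / P(allele|random)
PI = 1.0 / 0.018
PI = 55.56

55.56


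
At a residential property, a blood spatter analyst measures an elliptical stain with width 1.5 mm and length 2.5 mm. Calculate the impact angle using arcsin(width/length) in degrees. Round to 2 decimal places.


Blood spatter impact angle calculation:
width / length = 1.5 / 2.5 = 0.6
angle = arcsin(0.6)
angle = 36.87 degrees

36.87


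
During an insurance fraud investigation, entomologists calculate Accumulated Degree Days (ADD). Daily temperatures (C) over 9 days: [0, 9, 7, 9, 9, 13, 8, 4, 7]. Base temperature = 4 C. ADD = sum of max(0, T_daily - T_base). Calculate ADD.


Computing ADD day by day:
Day 1: max(0, 0 - 4) = 0
Day 2: max(0, 9 - 4) = 5
Day 3: max(0, 7 - 4) = 3
Day 4: max(0, 9 - 4) = 5
Day 5: max(0, 9 - 4) = 5
Day 6: max(0, 13 - 4) = 9
Day 7: max(0, 8 - 4) = 4
Day 8: max(0, 4 - 4) = 0
Day 9: max(0, 7 - 4) = 3
Total ADD = 34

34


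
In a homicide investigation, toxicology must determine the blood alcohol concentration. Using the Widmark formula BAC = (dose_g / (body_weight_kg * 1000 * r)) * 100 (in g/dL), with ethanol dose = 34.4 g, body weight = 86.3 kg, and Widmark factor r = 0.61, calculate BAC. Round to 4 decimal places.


Applying the Widmark formula:
BAC = (dose_g / (body_wt * 1000 * r)) * 100
Denominator = 86.3 * 1000 * 0.61 = 52643
BAC = (34.4 / 52643) * 100
BAC = 0.0653 g/dL

0.0653


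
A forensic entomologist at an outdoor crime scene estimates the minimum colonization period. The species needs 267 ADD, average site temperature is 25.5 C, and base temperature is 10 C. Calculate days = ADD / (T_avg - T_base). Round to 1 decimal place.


Insect development time:
Effective temperature = avg_temp - T_base = 25.5 - 10 = 15.5 C
Days = ADD / effective_temp = 267 / 15.5 = 17.2 days

17.2


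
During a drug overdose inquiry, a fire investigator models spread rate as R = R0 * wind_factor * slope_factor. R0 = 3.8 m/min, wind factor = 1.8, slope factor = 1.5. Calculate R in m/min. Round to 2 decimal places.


Fire spread rate calculation:
R = R0 * wind_factor * slope_factor
= 3.8 * 1.8 * 1.5
= 6.84 * 1.5
= 10.26 m/min

10.26


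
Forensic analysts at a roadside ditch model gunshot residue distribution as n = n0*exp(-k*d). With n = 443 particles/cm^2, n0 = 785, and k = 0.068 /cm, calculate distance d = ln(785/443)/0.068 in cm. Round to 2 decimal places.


GSR distance calculation:
n0/n = 785 / 443 = 1.772009
ln(n0/n) = 0.572114
d = 0.572114 / 0.068 = 8.41 cm

8.41


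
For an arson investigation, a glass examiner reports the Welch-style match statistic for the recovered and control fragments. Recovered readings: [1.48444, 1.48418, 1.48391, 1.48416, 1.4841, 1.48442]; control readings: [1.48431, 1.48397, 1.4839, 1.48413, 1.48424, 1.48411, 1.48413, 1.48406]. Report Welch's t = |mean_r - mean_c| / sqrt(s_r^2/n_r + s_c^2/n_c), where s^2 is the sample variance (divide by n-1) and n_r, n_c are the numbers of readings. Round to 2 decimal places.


Welch's t-criterion for glass RI comparison:
Recovered mean = sum / n_r = 8.90521 / 6 = 1.4842017
Control mean = sum / n_c = 11.87285 / 8 = 1.4841062
Recovered sample variance s_r^2 = 4.04167e-08
Control sample variance s_c^2 = 1.76839e-08
Welch SE (unpooled) = sqrt(s_r^2/n_r + s_c^2/n_c) = sqrt(6.73611e-09 + 2.21049e-09) = sqrt(8.9466e-09) = 9.45865e-05
|mean_r - mean_c| = 9.54167e-05
t = 9.54167e-05 / 9.45865e-05 = 1.01

1.01


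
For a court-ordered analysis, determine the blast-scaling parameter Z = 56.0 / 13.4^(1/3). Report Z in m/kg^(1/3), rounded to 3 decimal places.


Scaled distance calculation:
W^(1/3) = 13.4^(1/3) = 2.375208
Z = R / W^(1/3) = 56.0 / 2.375208
Z = 23.577 m/kg^(1/3)

23.577


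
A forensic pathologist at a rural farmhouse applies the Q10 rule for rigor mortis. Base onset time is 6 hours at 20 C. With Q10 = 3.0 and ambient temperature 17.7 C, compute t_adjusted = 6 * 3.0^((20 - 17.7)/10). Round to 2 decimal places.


Rigor mortis time adjustment:
Exponent = (T_ref - T_actual) / 10 = (20 - 17.7) / 10 = 0.23
Q10 factor = 3.0^0.23 = 1.28747
t_adjusted = 6 * 1.28747 = 7.72 hours

7.72


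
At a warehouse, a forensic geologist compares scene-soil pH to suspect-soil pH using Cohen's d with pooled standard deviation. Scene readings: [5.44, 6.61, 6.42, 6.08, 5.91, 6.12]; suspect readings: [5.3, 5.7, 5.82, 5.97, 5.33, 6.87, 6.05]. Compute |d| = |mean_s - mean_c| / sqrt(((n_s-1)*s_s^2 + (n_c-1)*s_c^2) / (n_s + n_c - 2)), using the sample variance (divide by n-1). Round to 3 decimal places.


Pooled-variance Cohen's d for soil pH comparison:
Scene mean = 36.58 / 6 = 6.096667
Suspect mean = 41.04 / 7 = 5.862857
Scene sample variance s_s^2 = 0.166987
Suspect sample variance s_c^2 = 0.281657
Pooled variance = ((n_s-1)*s_s^2 + (n_c-1)*s_c^2) / (n_s + n_c - 2) = 0.229534
Pooled SD = sqrt(0.229534) = 0.479097
Mean difference = 0.23381
|d| = |0.23381| / 0.479097 = 0.488

0.488


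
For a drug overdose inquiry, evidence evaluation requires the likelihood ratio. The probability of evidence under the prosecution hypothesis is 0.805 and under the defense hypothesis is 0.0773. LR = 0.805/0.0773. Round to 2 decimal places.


Likelihood ratio calculation:
LR = P(E|Hp) / P(E|Hd)
LR = 0.805 / 0.0773
LR = 10.41

10.41


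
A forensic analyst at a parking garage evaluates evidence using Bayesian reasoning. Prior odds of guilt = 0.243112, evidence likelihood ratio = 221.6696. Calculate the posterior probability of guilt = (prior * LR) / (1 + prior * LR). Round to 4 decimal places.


Bayesian evidence evaluation:
Posterior odds = prior_odds * LR = 0.243112 * 221.6696 = 53.89054
Posterior probability = posterior_odds / (1 + posterior_odds)
= 53.89054 / (1 + 53.89054)
= 53.89054 / 54.89054
= 0.9818

0.9818


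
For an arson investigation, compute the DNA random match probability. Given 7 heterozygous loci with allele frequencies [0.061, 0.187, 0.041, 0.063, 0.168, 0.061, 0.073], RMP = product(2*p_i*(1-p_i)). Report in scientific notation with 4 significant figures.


Computing RMP for 7 loci:
Locus 1: 2 * 0.061 * 0.939 = 0.114558
Locus 2: 2 * 0.187 * 0.813 = 0.304062
Locus 3: 2 * 0.041 * 0.959 = 0.078638
Locus 4: 2 * 0.063 * 0.937 = 0.118062
Locus 5: 2 * 0.168 * 0.832 = 0.279552
Locus 6: 2 * 0.061 * 0.939 = 0.114558
Locus 7: 2 * 0.073 * 0.927 = 0.135342
RMP = 1.402e-06

1.402e-06


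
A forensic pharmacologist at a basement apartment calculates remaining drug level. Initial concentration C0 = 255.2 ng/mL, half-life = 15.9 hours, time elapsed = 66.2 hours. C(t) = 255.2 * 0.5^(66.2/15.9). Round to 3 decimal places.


Drug concentration decay:
Number of half-lives = t / t_half = 66.2 / 15.9 = 4.163522
Decay factor = 0.5^4.163522 = 0.05580267
C(t) = 255.2 * 0.05580267 = 14.241 ng/mL

14.241


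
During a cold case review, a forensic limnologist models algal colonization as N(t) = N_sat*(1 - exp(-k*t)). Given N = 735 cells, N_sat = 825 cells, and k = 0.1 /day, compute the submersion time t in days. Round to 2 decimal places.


PMSI from diatom colonization curve:
N / N_sat = 735 / 825 = 0.890909
1 - N/N_sat = 0.109091
ln(1 - N/N_sat) = -2.215573
t = -ln(1 - N/N_sat) / k = -(-2.215573) / 0.1 = 22.16 days

22.16


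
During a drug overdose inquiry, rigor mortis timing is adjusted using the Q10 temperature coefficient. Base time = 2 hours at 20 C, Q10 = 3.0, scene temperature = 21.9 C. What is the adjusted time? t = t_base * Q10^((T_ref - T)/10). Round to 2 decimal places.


Rigor mortis time adjustment:
Exponent = (T_ref - T_actual) / 10 = (20 - 21.9) / 10 = -0.19
Q10 factor = 3.0^-0.19 = 0.81161
t_adjusted = 2 * 0.81161 = 1.62 hours

1.62


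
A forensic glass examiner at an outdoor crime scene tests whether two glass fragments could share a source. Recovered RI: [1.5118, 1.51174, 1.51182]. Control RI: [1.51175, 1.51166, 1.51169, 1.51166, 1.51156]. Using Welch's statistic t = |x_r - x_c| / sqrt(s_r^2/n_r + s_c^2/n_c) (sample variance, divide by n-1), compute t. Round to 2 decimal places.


Welch's t-criterion for glass RI comparison:
Recovered mean = sum / n_r = 4.53536 / 3 = 1.5117867
Control mean = sum / n_c = 7.55832 / 5 = 1.511664
Recovered sample variance s_r^2 = 1.73333e-09
Control sample variance s_c^2 = 4.73e-09
Welch SE (unpooled) = sqrt(s_r^2/n_r + s_c^2/n_c) = sqrt(5.77778e-10 + 9.46e-10) = sqrt(1.52378e-09) = 3.90356e-05
|mean_r - mean_c| = 0.000122667
t = 0.000122667 / 3.90356e-05 = 3.14

3.14


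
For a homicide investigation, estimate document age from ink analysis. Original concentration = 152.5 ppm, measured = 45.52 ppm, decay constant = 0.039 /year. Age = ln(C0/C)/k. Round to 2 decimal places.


Document age estimation:
C0/C = 152.5 / 45.52 = 3.350176
ln(C0/C) = 1.209013
t = 1.209013 / 0.039 = 31.00 years

31.00


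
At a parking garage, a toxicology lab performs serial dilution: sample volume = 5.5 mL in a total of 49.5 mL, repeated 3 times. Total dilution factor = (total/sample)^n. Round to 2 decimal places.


Dilution factor calculation:
Single dilution = V_total / V_sample = 49.5 / 5.5 ≈ 9
Number of dilutions = 3
Total DF = (49.5 / 5.5)^3 (full precision, rounded at the end) = 729.00

729.00


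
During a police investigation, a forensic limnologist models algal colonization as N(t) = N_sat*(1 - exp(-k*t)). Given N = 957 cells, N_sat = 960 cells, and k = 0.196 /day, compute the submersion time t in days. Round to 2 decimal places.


PMSI from diatom colonization curve:
N / N_sat = 957 / 960 = 0.996875
1 - N/N_sat = 0.003125
ln(1 - N/N_sat) = -5.768321
t = -ln(1 - N/N_sat) / k = -(-5.768321) / 0.196 = 29.43 days

29.43


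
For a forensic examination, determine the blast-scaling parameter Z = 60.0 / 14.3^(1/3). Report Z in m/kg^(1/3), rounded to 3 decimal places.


Scaled distance calculation:
W^(1/3) = 14.3^(1/3) = 2.427236
Z = R / W^(1/3) = 60.0 / 2.427236
Z = 24.719 m/kg^(1/3)

24.719


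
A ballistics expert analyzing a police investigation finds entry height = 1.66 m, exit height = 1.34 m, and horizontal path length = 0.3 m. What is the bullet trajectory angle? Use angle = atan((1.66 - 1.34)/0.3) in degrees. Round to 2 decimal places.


Bullet trajectory angle:
Height difference = 1.66 - 1.34 = 0.32 m
angle = atan(0.32 / 0.3)
angle = atan(1.066667)
angle = 46.85 degrees

46.85


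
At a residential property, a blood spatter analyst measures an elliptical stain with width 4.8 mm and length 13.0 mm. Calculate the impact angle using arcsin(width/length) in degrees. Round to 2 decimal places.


Blood spatter impact angle calculation:
width / length = 4.8 / 13.0 = 0.369231
angle = arcsin(0.369231)
angle = 21.67 degrees

21.67


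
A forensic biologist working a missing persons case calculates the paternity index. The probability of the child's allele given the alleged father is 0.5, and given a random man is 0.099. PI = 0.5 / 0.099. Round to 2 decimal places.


Paternity Index calculation:
PI = P(allele|father) / P(allele|random)
PI = 0.5 / 0.099
PI = 5.05

5.05


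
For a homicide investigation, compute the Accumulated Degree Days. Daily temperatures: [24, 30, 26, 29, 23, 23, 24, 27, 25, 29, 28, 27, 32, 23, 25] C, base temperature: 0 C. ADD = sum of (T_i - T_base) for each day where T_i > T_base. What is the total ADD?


Computing ADD day by day:
Day 1: max(0, 24 - 0) = 24
Day 2: max(0, 30 - 0) = 30
Day 3: max(0, 26 - 0) = 26
Day 4: max(0, 29 - 0) = 29
Day 5: max(0, 23 - 0) = 23
Day 6: max(0, 23 - 0) = 23
Day 7: max(0, 24 - 0) = 24
Day 8: max(0, 27 - 0) = 27
Day 9: max(0, 25 - 0) = 25
Day 10: max(0, 29 - 0) = 29
Day 11: max(0, 28 - 0) = 28
Day 12: max(0, 27 - 0) = 27
Day 13: max(0, 32 - 0) = 32
Day 14: max(0, 23 - 0) = 23
Day 15: max(0, 25 - 0) = 25
Total ADD = 395

395


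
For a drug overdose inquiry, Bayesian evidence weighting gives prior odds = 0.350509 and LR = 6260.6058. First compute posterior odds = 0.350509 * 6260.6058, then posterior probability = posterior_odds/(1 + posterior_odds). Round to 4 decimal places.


Bayesian evidence evaluation:
Posterior odds = prior_odds * LR = 0.350509 * 6260.6058 = 2194.399
Posterior probability = posterior_odds / (1 + posterior_odds)
= 2194.399 / (1 + 2194.399)
= 2194.399 / 2195.399
= 0.9995

0.9995


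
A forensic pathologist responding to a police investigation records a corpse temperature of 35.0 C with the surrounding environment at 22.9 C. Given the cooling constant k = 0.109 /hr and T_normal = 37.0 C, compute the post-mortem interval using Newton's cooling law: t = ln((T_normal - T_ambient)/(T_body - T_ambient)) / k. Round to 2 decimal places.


Using Newton's law of cooling:
t = ln((T_normal - T_ambient) / (T_body - T_ambient)) / k
T_normal - T_ambient = 14.1
T_body - T_ambient = 12.1
Ratio = 1.165289
ln(ratio) = 0.152969
t = 0.152969 / 0.109 = 1.40 hours

1.40


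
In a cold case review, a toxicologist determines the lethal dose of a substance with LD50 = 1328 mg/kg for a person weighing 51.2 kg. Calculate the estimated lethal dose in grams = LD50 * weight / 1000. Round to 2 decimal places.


Lethal dose calculation:
Lethal dose = LD50 * body_weight / 1000
= 1328 * 51.2 / 1000
= 67993.6 / 1000
= 67.99 g

67.99


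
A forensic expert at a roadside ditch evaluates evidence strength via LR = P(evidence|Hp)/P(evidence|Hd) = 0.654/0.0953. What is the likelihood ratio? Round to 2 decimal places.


Likelihood ratio calculation:
LR = P(E|Hp) / P(E|Hd)
LR = 0.654 / 0.0953
LR = 6.86

6.86


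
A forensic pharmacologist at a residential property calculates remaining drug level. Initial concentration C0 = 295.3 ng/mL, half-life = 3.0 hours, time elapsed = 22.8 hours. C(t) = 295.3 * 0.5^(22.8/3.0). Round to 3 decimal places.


Drug concentration decay:
Number of half-lives = t / t_half = 22.8 / 3.0 = 7.6
Decay factor = 0.5^7.6 = 0.00515433
C(t) = 295.3 * 0.00515433 = 1.522 ng/mL

1.522


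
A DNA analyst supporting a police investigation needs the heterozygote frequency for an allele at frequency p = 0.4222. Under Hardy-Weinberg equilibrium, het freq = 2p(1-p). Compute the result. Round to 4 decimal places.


Hardy-Weinberg heterozygote frequency:
q = 1 - p = 1 - 0.4222 = 0.5778
2pq = 2 * 0.4222 * 0.5778 = 0.4879

0.4879


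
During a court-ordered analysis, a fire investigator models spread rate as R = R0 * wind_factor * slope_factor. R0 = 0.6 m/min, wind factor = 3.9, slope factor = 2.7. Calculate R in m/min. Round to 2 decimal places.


Fire spread rate calculation:
R = R0 * wind_factor * slope_factor
= 0.6 * 3.9 * 2.7
= 2.34 * 2.7
= 6.32 m/min

6.32


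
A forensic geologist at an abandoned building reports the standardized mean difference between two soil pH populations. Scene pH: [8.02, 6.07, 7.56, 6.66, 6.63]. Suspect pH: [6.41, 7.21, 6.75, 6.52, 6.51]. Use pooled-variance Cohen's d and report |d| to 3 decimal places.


Pooled-variance Cohen's d for soil pH comparison:
Scene mean = 34.94 / 5 = 6.988
Suspect mean = 33.4 / 5 = 6.68
Scene sample variance s_s^2 = 0.61767
Suspect sample variance s_c^2 = 0.1033
Pooled variance = ((n_s-1)*s_s^2 + (n_c-1)*s_c^2) / (n_s + n_c - 2) = 0.360485
Pooled SD = sqrt(0.360485) = 0.600404
Mean difference = 0.308
|d| = |0.308| / 0.600404 = 0.513

0.513


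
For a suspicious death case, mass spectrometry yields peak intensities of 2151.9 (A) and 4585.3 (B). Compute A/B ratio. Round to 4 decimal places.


Spectral peak ratio:
Peak A = 2151.9 counts
Peak B = 4585.3 counts
Ratio = 2151.9 / 4585.3 = 0.4693

0.4693


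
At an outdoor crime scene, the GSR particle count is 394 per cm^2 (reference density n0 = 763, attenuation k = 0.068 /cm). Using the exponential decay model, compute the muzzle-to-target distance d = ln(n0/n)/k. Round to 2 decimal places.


GSR distance calculation:
n0/n = 763 / 394 = 1.936548
ln(n0/n) = 0.660907
d = 0.660907 / 0.068 = 9.72 cm

9.72


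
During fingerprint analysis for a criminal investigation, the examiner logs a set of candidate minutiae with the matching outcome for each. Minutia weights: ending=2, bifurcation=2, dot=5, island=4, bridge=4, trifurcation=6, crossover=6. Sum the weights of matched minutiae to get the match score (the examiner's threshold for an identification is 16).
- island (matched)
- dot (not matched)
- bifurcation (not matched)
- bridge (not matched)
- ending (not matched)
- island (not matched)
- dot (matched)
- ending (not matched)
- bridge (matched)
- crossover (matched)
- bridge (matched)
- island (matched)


Weighted minutiae match score:
  island: matched, +4 (running total 4)
  dot: not matched, +0
  bifurcation: not matched, +0
  bridge: not matched, +0
  ending: not matched, +0
  island: not matched, +0
  dot: matched, +5 (running total 9)
  ending: not matched, +0
  bridge: matched, +4 (running total 13)
  crossover: matched, +6 (running total 19)
  bridge: matched, +4 (running total 23)
  island: matched, +4 (running total 27)
Total score = 27
Threshold = 16; verdict = identification

27


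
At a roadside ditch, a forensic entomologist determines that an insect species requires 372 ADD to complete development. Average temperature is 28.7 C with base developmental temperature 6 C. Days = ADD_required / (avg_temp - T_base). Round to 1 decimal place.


Insect development time:
Effective temperature = avg_temp - T_base = 28.7 - 6 = 22.7 C
Days = ADD / effective_temp = 372 / 22.7 = 16.4 days

16.4


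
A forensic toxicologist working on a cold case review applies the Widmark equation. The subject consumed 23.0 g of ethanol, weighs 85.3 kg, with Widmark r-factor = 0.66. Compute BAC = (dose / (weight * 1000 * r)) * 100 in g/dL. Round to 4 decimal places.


Applying the Widmark formula:
BAC = (dose_g / (body_wt * 1000 * r)) * 100
Denominator = 85.3 * 1000 * 0.66 = 56298
BAC = (23.0 / 56298) * 100
BAC = 0.0409 g/dL

0.0409


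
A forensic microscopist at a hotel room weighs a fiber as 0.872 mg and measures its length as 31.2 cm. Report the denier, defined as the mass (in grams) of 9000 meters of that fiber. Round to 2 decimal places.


Denier calculation:
Mass in grams = 0.872 mg / 1000 = 0.000872 g
Length in meters = 31.2 cm / 100 = 0.312 m
Linear density = mass / length = 0.000872 / 0.312 = 0.00279487 g/m
Denier = (g/m) * 9000 = 0.00279487 * 9000 = 25.15

25.15


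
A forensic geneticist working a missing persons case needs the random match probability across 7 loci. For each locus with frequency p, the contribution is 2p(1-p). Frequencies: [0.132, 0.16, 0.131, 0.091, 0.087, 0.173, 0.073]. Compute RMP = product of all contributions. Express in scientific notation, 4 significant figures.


Computing RMP for 7 loci:
Locus 1: 2 * 0.132 * 0.868 = 0.229152
Locus 2: 2 * 0.16 * 0.84 = 0.2688
Locus 3: 2 * 0.131 * 0.869 = 0.227678
Locus 4: 2 * 0.091 * 0.909 = 0.165438
Locus 5: 2 * 0.087 * 0.913 = 0.158862
Locus 6: 2 * 0.173 * 0.827 = 0.286142
Locus 7: 2 * 0.073 * 0.927 = 0.135342
RMP = 1.427e-05

1.427e-05


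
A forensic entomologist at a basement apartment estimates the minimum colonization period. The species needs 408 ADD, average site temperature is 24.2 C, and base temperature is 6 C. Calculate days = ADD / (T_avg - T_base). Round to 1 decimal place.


Insect development time:
Effective temperature = avg_temp - T_base = 24.2 - 6 = 18.2 C
Days = ADD / effective_temp = 408 / 18.2 = 22.4 days

22.4


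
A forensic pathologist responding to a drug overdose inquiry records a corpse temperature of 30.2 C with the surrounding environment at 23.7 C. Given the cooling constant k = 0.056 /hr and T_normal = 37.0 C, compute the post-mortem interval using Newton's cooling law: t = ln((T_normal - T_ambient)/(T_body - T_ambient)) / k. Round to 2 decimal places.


Using Newton's law of cooling:
t = ln((T_normal - T_ambient) / (T_body - T_ambient)) / k
T_normal - T_ambient = 13.3
T_body - T_ambient = 6.5
Ratio = 2.046154
ln(ratio) = 0.715962
t = 0.715962 / 0.056 = 12.79 hours

12.79


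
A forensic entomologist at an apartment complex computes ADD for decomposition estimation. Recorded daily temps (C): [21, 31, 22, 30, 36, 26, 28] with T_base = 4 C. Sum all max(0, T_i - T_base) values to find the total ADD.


Computing ADD day by day:
Day 1: max(0, 21 - 4) = 17
Day 2: max(0, 31 - 4) = 27
Day 3: max(0, 22 - 4) = 18
Day 4: max(0, 30 - 4) = 26
Day 5: max(0, 36 - 4) = 32
Day 6: max(0, 26 - 4) = 22
Day 7: max(0, 28 - 4) = 24
Total ADD = 166

166


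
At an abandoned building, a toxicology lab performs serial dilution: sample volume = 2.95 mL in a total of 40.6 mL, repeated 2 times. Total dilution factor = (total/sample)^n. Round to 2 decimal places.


Dilution factor calculation:
Single dilution = V_total / V_sample = 40.6 / 2.95 ≈ 13.762712
Number of dilutions = 2
Total DF = (40.6 / 2.95)^2 (full precision, rounded at the end) = 189.41

189.41


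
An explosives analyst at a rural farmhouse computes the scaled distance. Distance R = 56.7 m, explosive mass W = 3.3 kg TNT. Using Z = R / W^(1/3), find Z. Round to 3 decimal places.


Scaled distance calculation:
W^(1/3) = 3.3^(1/3) = 1.488806
Z = R / W^(1/3) = 56.7 / 1.488806
Z = 38.084 m/kg^(1/3)

38.084


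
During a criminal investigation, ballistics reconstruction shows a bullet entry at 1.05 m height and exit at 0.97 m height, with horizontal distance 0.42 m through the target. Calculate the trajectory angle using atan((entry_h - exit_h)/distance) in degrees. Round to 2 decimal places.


Bullet trajectory angle:
Height difference = 1.05 - 0.97 = 0.08 m
angle = atan(0.08 / 0.42)
angle = atan(0.190476)
angle = 10.78 degrees

10.78


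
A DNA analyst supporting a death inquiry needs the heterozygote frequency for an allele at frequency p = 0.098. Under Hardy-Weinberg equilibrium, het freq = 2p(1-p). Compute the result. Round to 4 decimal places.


Hardy-Weinberg heterozygote frequency:
q = 1 - p = 1 - 0.098 = 0.902
2pq = 2 * 0.098 * 0.902 = 0.1768

0.1768


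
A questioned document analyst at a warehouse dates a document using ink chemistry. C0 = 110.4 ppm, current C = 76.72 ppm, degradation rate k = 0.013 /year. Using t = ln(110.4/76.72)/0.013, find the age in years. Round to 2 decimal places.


Document age estimation:
C0/C = 110.4 / 76.72 = 1.438999
ln(C0/C) = 0.363948
t = 0.363948 / 0.013 = 28.00 years

28.00
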